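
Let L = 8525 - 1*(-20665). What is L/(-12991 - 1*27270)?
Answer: -29190/40261 ≈ -0.72502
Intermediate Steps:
L = 29190 (L = 8525 + 20665 = 29190)
L/(-12991 - 1*27270) = 29190/(-12991 - 1*27270) = 29190/(-12991 - 27270) = 29190/(-40261) = 29190*(-1/40261) = -29190/40261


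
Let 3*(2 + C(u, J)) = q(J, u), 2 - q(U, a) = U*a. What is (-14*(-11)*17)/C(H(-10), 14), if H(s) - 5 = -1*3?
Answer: -3927/16 ≈ -245.44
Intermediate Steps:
H(s) = 2 (H(s) = 5 - 1*3 = 5 - 3 = 2)
q(U, a) = 2 - U*a
C(u, J) = -4/3 - J*u/3 (C(u, J) = -2 + (2 - J*u)/3 = -2 + (⅔ - J*u/3) = -4/3 - J*u/3)
(-14*(-11)*17)/C(H(-10), 14) = (-14*(-11)*17)/(-4/3 - ⅓*14*2) = (154*17)/(-4/3 - 28/3) = 2618/(-32/3) = 2618*(-3/32) = -3927/16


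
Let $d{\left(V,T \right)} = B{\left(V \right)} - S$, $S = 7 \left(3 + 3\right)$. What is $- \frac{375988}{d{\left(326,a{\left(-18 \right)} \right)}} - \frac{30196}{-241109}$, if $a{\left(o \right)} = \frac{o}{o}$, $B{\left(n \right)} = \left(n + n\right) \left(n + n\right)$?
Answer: $- \frac{3537223570}{4658466989} \approx -0.75931$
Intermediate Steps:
$B{\left(n \right)} = 4 n^{2}$ ($B{\left(n \right)} = 2 n 2 n = 4 n^{2}$)
$S = 42$ ($S = 7 \cdot 6 = 42$)
$a{\left(o \right)} = 1$
$d{\left(V,T \right)} = -42 + 4 V^{2}$ ($d{\left(V,T \right)} = 4 V^{2} - 42 = -42 + 4 V^{2}$)
$- \frac{375988}{d{\left(326,a{\left(-18 \right)} \right)}} - \frac{30196}{-241109} = - \frac{375988}{-42 + 4 \cdot 326^{2}} - \frac{30196}{-241109} = - \frac{375988}{-42 + 4 \cdot 106276} - - \frac{30196}{241109} = - \frac{375988}{-42 + 425104} + \frac{30196}{241109} = - \frac{375988}{425062} + \frac{30196}{241109} = \left(-375988\right) \frac{1}{425062} + \frac{30196}{241109} = - \frac{187994}{212531} + \frac{30196}{241109} = - \frac{3537223570}{4658466989}$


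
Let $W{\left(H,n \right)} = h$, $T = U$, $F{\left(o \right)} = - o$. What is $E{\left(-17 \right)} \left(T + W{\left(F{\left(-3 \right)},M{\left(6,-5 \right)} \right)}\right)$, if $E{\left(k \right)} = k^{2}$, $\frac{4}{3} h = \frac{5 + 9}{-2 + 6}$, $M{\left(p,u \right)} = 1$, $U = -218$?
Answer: $- \frac{497947}{8} \approx -62243.0$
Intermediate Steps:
$T = -218$
$h = \frac{21}{8}$ ($h = \frac{3 \frac{5 + 9}{-2 + 6}}{4} = \frac{3 \cdot \frac{14}{4}}{4} = \frac{3 \cdot 14 \cdot \frac{1}{4}}{4} = \frac{3}{4} \cdot \frac{7}{2} = \frac{21}{8} \approx 2.625$)
$W{\left(H,n \right)} = \frac{21}{8}$
$E{\left(-17 \right)} \left(T + W{\left(F{\left(-3 \right)},M{\left(6,-5 \right)} \right)}\right) = \left(-17\right)^{2} \left(-218 + \frac{21}{8}\right) = 289 \left(- \frac{1723}{8}\right) = - \frac{497947}{8}$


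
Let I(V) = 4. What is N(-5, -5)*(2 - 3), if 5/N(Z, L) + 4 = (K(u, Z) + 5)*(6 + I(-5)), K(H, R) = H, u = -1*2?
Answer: -5/26 ≈ -0.19231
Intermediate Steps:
u = -2
N(Z, L) = 5/26 (N(Z, L) = 5/(-4 + (-2 + 5)*(6 + 4)) = 5/(-4 + 3*10) = 5/(-4 + 30) = 5/26)
N(-5, -5)*(2 - 3) = 5*(2 - 3)/26 = (5/26)*(-1) = -5/26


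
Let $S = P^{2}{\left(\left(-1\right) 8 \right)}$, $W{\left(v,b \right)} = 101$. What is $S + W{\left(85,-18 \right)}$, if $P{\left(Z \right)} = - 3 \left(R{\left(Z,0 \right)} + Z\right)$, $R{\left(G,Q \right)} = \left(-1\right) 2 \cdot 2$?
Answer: $1397$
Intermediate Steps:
$R{\left(G,Q \right)} = -4$ ($R{\left(G,Q \right)} = \left(-2\right) 2 = -4$)
$P{\left(Z \right)} = 12 - 3 Z$ ($P{\left(Z \right)} = - 3 \left(-4 + Z\right) = 12 - 3 Z$)
$S = 1296$ ($S = \left(12 - 3 \left(\left(-1\right) 8\right)\right)^{2} = \left(12 - -24\right)^{2} = \left(12 + 24\right)^{2} = 36^{2} = 1296$)
$S + W{\left(85,-18 \right)} = 1296 + 101 = 1397$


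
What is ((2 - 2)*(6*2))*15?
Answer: 0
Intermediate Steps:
((2 - 2)*(6*2))*15 = (0*12)*15 = 0*15 = 0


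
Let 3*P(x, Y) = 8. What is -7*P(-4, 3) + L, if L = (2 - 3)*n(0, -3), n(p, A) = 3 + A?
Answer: -56/3 ≈ -18.667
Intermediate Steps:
L = 0 (L = (2 - 3)*(3 - 3) = -1*0 = 0)
P(x, Y) = 8/3 (P(x, Y) = (⅓)*8 = 8/3)
-7*P(-4, 3) + L = -7*8/3 + 0 = -56/3 + 0 = -56/3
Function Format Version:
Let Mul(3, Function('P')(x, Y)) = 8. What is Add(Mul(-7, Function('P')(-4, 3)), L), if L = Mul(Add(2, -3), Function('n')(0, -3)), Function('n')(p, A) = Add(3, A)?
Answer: Rational(-56, 3) ≈ -18.667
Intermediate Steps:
L = 0 (L = Mul(Add(2, -3), Add(3, -3)) = Mul(-1, 0) = 0)
Function('P')(x, Y) = Rational(8, 3) (Function('P')(x, Y) = Mul(Rational(1, 3), 8) = Rational(8, 3))
Add(Mul(-7, Function('P')(-4, 3)), L) = Add(Mul(-7, Rational(8, 3)), 0) = Add(Rational(-56, 3), 0) = Rational(-56, 3)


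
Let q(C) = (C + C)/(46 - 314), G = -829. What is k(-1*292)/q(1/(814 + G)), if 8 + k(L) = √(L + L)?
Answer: -16080 + 4020*I*√146 ≈ -16080.0 + 48574.0*I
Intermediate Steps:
k(L) = -8 + √2*√L (k(L) = -8 + √(L + L) = -8 + √(2*L) = -8 + √2*√L)
q(C) = -C/134 (q(C) = (2*C)/(-268) = (2*C)*(-1/268) = -C/134)
k(-1*292)/q(1/(814 + G)) = (-8 + √2*√(-1*292))/((-1/(134*(814 - 829)))) = (-8 + √2*√(-292))/((-1/134/(-15))) = (-8 + √2*(2*I*√73))/((-1/134*(-1/15))) = (-8 + 2*I*√146)/(1/2010) = (-8 + 2*I*√146)*2010 = -16080 + 4020*I*√146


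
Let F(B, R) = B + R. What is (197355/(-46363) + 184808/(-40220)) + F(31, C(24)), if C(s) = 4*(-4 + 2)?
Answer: 6595671344/466179965 ≈ 14.148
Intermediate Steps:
C(s) = -8 (C(s) = 4*(-2) = -8)
(197355/(-46363) + 184808/(-40220)) + F(31, C(24)) = (197355/(-46363) + 184808/(-40220)) + (31 - 8) = (197355*(-1/46363) + 184808*(-1/40220)) + 23 = (-197355/46363 - 46202/10055) + 23 = -4126467851/466179965 + 23 = 6595671344/466179965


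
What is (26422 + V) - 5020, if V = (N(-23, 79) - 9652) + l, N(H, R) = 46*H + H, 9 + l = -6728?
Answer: 3932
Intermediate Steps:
l = -6737 (l = -9 - 6728 = -6737)
N(H, R) = 47*H
V = -17470 (V = (47*(-23) - 9652) - 6737 = (-1081 - 9652) - 6737 = -10733 - 6737 = -17470)
(26422 + V) - 5020 = (26422 - 17470) - 5020 = 8952 - 5020 = 3932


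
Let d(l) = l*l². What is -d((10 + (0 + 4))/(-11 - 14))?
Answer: 2744/15625 ≈ 0.17562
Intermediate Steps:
d(l) = l³
-d((10 + (0 + 4))/(-11 - 14)) = -((10 + (0 + 4))/(-11 - 14))³ = -((10 + 4)/(-25))³ = -(14*(-1/25))³ = -(-14/25)³ = -1*(-2744/15625) = 2744/15625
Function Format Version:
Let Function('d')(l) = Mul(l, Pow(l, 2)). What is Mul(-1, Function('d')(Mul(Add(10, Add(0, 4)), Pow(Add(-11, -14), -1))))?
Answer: Rational(2744, 15625) ≈ 0.17562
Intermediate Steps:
Function('d')(l) = Pow(l, 3)
Mul(-1, Function('d')(Mul(Add(10, Add(0, 4)), Pow(Add(-11, -14), -1)))) = Mul(-1, Pow(Mul(Add(10, Add(0, 4)), Pow(Add(-11, -14), -1)), 3)) = Mul(-1, Pow(Mul(Add(10, 4), Pow(-25, -1)), 3)) = Mul(-1, Pow(Mul(14, Rational(-1, 25)), 3)) = Mul(-1, Pow(Rational(-14, 25), 3)) = Mul(-1, Rational(-2744, 15625)) = Rational(2744, 15625)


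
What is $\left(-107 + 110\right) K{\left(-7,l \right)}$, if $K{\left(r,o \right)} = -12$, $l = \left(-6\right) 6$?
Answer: $-36$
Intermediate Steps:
$l = -36$
$\left(-107 + 110\right) K{\left(-7,l \right)} = \left(-107 + 110\right) \left(-12\right) = 3 \left(-12\right) = -36$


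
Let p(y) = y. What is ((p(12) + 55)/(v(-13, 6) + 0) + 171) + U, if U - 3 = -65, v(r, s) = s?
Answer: 721/6 ≈ 120.17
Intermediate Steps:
U = -62 (U = 3 - 65 = -62)
((p(12) + 55)/(v(-13, 6) + 0) + 171) + U = ((12 + 55)/(6 + 0) + 171) - 62 = (67/6 + 171) - 62 = 1093/6 - 62 = 721/6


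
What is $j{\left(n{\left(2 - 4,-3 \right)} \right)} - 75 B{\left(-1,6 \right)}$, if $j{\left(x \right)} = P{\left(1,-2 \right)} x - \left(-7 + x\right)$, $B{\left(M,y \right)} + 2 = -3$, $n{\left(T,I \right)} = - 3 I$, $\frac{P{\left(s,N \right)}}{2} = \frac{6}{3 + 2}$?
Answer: $\frac{1973}{5} \approx 394.6$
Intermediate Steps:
$P{\left(s,N \right)} = \frac{12}{5}$ ($P{\left(s,N \right)} = 2 \frac{6}{3 + 2} = 2 \cdot \frac{6}{5} = \frac{12}{5}$)
$B{\left(M,y \right)} = -5$ ($B{\left(M,y \right)} = -2 - 3 = -5$)
$j{\left(x \right)} = 7 + \frac{7 x}{5}$ ($j{\left(x \right)} = \frac{12 x}{5} - \left(-7 + x\right) = 7 + \frac{7 x}{5}$)
$j{\left(n{\left(2 - 4,-3 \right)} \right)} - 75 B{\left(-1,6 \right)} = \left(7 + \frac{7 \left(\left(-3\right) \left(-3\right)\right)}{5}\right) - -375 = \left(7 + \frac{7}{5} \cdot 9\right) + 375 = \left(7 + \frac{63}{5}\right) + 375 = \frac{98}{5} + 375 = \frac{1973}{5}$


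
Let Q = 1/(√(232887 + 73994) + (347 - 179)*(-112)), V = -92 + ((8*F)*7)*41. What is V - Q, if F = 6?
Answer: 4840509416716/353734975 + √306881/353734975 ≈ 13684.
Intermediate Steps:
V = 13684 (V = -92 + ((8*6)*7)*41 = -92 + (48*7)*41 = -92 + 336*41 = -92 + 13776 = 13684)
Q = 1/(-18816 + √306881) (Q = 1/(√306881 + 168*(-112)) = 1/(√306881 - 18816) = 1/(-18816 + √306881) ≈ -5.4758e-5)
V - Q = 13684 - (-18816/353734975 - √306881/353734975) = 13684 + (18816/353734975 + √306881/353734975) = 4840509416716/353734975 + √306881/353734975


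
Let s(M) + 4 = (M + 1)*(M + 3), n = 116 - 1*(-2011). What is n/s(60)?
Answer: 2127/3839 ≈ 0.55405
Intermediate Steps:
n = 2127 (n = 116 + 2011 = 2127)
s(M) = -4 + (1 + M)*(3 + M) (s(M) = -4 + (M + 1)*(M + 3) = -4 + (1 + M)*(3 + M))
n/s(60) = 2127/(-1 + 60² + 4*60) = 2127/(-1 + 3600 + 240) = 2127/3839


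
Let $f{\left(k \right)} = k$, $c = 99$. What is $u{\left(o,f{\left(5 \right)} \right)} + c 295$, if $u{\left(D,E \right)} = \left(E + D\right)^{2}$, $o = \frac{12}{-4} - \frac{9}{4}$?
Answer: $\frac{467281}{16} \approx 29205.0$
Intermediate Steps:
$o = - \frac{21}{4}$ ($o = 12 \left(- \frac{1}{4}\right) - \frac{9}{4} = -3 - \frac{9}{4} = - \frac{21}{4} \approx -5.25$)
$u{\left(D,E \right)} = \left(D + E\right)^{2}$
$u{\left(o,f{\left(5 \right)} \right)} + c 295 = \left(- \frac{21}{4} + 5\right)^{2} + 99 \cdot 295 = \left(- \frac{1}{4}\right)^{2} + 29205 = \frac{1}{16} + 29205 = \frac{467281}{16}$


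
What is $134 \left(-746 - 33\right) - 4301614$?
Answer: $-4406000$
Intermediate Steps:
$134 \left(-746 - 33\right) - 4301614 = 134 \left(-779\right) - 4301614 = -104386 - 4301614 = -4406000$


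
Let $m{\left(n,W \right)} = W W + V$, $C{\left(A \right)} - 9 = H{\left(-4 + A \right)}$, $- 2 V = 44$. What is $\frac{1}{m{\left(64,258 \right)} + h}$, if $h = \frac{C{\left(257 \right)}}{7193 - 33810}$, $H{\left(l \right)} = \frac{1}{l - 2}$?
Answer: $\frac{6680867}{444558249654} \approx 1.5028 \cdot 10^{-5}$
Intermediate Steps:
$V = -22$ ($V = \left(- \frac{1}{2}\right) 44 = -22$)
$H{\left(l \right)} = \frac{1}{-2 + l}$
$C{\left(A \right)} = 9 + \frac{1}{-6 + A}$ ($C{\left(A \right)} = 9 + \frac{1}{-2 + \left(-4 + A\right)} = 9 + \frac{1}{-6 + A}$)
$h = - \frac{2260}{6680867}$ ($h = \frac{\frac{1}{-6 + 257} \left(-53 + 9 \cdot 257\right)}{7193 - 33810} = \frac{\frac{1}{251} \left(-53 + 2313\right)}{7193 - 33810} = \frac{\frac{1}{251} \cdot 2260}{-26617} = \frac{2260}{251} \left(- \frac{1}{26617}\right) = - \frac{2260}{6680867} \approx -0.00033828$)
$m{\left(n,W \right)} = -22 + W^{2}$ ($m{\left(n,W \right)} = W W - 22 = W^{2} - 22 = -22 + W^{2}$)
$\frac{1}{m{\left(64,258 \right)} + h} = \frac{1}{\left(-22 + 258^{2}\right) - \frac{2260}{6680867}} = \frac{1}{\left(-22 + 66564\right) - \frac{2260}{6680867}} = \frac{1}{66542 - \frac{2260}{6680867}} = \frac{1}{\frac{444558249654}{6680867}} = \frac{6680867}{444558249654}$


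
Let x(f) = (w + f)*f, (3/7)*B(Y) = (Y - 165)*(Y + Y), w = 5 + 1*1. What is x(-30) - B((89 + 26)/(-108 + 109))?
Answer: 82660/3 ≈ 27553.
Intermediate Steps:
w = 6 (w = 5 + 1 = 6)
B(Y) = 14*Y*(-165 + Y)/3 (B(Y) = 7*((Y - 165)*(Y + Y))/3 = 7*((-165 + Y)*(2*Y))/3 = 7*(2*Y*(-165 + Y))/3 = 14*Y*(-165 + Y)/3)
x(f) = f*(6 + f) (x(f) = (6 + f)*f = f*(6 + f))
x(-30) - B((89 + 26)/(-108 + 109)) = -30*(6 - 30) - 14*(89 + 26)/(-108 + 109)*(-165 + (89 + 26)/(-108 + 109))/3 = -30*(-24) - 14*115/1*(-165 + 115/1)/3 = 720 - 14*115*1*(-165 + 115*1)/3 = 720 - 14*115*(-165 + 115)/3 = 720 - 14*115*(-50)/3 = 720 - 1*(-80500/3) = 720 + 80500/3 = 82660/3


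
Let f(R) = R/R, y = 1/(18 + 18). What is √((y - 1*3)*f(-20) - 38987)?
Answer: I*√1403639/6 ≈ 197.46*I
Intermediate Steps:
y = 1/36 ≈ 0.027778
f(R) = 1
√((y - 1*3)*f(-20) - 38987) = √((1/36 - 1*3)*1 - 38987) = √((1/36 - 3)*1 - 38987) = √(-107/36*1 - 38987) = √(-107/36 - 38987) = √(-1403639/36) = I*√1403639/6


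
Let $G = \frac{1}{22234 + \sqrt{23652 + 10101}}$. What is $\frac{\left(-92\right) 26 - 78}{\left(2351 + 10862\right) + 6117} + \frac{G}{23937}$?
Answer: $- \frac{2922619083921995}{22872156972867663} - \frac{\sqrt{33753}}{11832466100811} \approx -0.12778$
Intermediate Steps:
$G = \frac{1}{22234 + \sqrt{33753}} \approx 4.4608 \cdot 10^{-5}$
$\frac{\left(-92\right) 26 - 78}{\left(2351 + 10862\right) + 6117} + \frac{G}{23937} = \frac{\left(-92\right) 26 - 78}{\left(2351 + 10862\right) + 6117} + \frac{\frac{22234}{494317003} - \frac{\sqrt{33753}}{494317003}}{23937} = \frac{-2392 - 78}{13213 + 6117} + \left(\frac{22234}{494317003} - \frac{\sqrt{33753}}{494317003}\right) \frac{1}{23937} = - \frac{2470}{19330} + \left(\frac{22234}{11832466100811} - \frac{\sqrt{33753}}{11832466100811}\right) = \left(-2470\right) \frac{1}{19330} + \left(\frac{22234}{11832466100811} - \frac{\sqrt{33753}}{11832466100811}\right) = - \frac{247}{1933} + \left(\frac{22234}{11832466100811} - \frac{\sqrt{33753}}{11832466100811}\right) = - \frac{2922619083921995}{22872156972867663} - \frac{\sqrt{33753}}{11832466100811}$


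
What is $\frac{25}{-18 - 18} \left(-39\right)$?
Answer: $\frac{325}{12} \approx 27.083$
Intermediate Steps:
$\frac{25}{-18 - 18} \left(-39\right) = \frac{25}{-36} \left(-39\right) = 25 \left(- \frac{1}{36}\right) \left(-39\right) = \left(- \frac{25}{36}\right) \left(-39\right) = \frac{325}{12}$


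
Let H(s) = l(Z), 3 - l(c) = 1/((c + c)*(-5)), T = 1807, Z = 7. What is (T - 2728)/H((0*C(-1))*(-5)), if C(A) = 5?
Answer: -64470/211 ≈ -305.54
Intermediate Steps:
l(c) = 3 + 1/(10*c) (l(c) = 3 - 1/((c + c)*(-5)) = 3 - (-1)/((2*c)*5) = 3 - 1/(2*c)*(-1)/5 = 3 - (-1)/(10*c) = 3 + 1/(10*c))
H(s) = 211/70 (H(s) = 3 + (⅒)/7 = 3 + (⅒)*(⅐) = 3 + 1/70 = 211/70)
(T - 2728)/H((0*C(-1))*(-5)) = (1807 - 2728)/(211/70) = -921*70/211 = -64470/211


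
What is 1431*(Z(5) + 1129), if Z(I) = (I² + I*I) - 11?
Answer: 1671408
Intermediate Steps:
Z(I) = -11 + 2*I² (Z(I) = (I² + I²) - 11 = 2*I² - 11 = -11 + 2*I²)
1431*(Z(5) + 1129) = 1431*((-11 + 2*5²) + 1129) = 1431*((-11 + 2*25) + 1129) = 1431*((-11 + 50) + 1129) = 1431*(39 + 1129) = 1431*1168 = 1671408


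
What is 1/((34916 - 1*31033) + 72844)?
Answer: 1/76727 ≈ 1.3033e-5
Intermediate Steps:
1/((34916 - 1*31033) + 72844) = 1/((34916 - 31033) + 72844) = 1/(3883 + 72844) = 1/76727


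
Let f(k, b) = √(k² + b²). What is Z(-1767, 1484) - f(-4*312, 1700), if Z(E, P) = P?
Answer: 1484 - 4*√277969 ≈ -624.91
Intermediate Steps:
f(k, b) = √(b² + k²)
Z(-1767, 1484) - f(-4*312, 1700) = 1484 - √(1700² + (-4*312)²) = 1484 - √(2890000 + (-1248)²) = 1484 - √(2890000 + 1557504) = 1484 - √4447504 = 1484 - 4*√277969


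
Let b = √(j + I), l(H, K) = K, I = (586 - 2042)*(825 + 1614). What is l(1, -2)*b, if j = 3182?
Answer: -2*I*√3548002 ≈ -3767.2*I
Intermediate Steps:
I = -3551184 (I = -1456*2439 = -3551184)
b = I*√3548002 (b = √(3182 - 3551184) = √(-3548002) = I*√3548002 ≈ 1883.6*I)
l(1, -2)*b = -2*I*√3548002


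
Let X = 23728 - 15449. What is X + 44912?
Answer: 53191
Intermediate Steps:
X = 8279
X + 44912 = 8279 + 44912 = 53191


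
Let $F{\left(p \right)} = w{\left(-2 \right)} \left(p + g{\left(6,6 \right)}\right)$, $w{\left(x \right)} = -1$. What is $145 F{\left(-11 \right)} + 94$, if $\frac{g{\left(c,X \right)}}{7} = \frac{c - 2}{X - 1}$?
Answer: $877$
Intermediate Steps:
$g{\left(c,X \right)} = \frac{7 \left(-2 + c\right)}{-1 + X}$ ($g{\left(c,X \right)} = 7 \frac{c - 2}{X - 1} = 7 \frac{-2 + c}{-1 + X} = \frac{7 \left(-2 + c\right)}{-1 + X}$)
$F{\left(p \right)} = - \frac{28}{5} - p$ ($F{\left(p \right)} = - (p + \frac{7 \left(-2 + 6\right)}{-1 + 6}) = - (p + 7 \cdot \frac{1}{5} \cdot 4) = - (p + \frac{28}{5}) = - (\frac{28}{5} + p) = - \frac{28}{5} - p$)
$145 F{\left(-11 \right)} + 94 = 145 \left(- \frac{28}{5} - -11\right) + 94 = 145 \left(- \frac{28}{5} + 11\right) + 94 = 145 \cdot \frac{27}{5} + 94 = 783 + 94 = 877$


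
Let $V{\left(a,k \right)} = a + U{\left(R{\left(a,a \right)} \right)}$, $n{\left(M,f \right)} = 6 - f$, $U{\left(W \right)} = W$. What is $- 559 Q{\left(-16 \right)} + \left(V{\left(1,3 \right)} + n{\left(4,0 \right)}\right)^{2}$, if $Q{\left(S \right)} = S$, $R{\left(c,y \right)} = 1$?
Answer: $9008$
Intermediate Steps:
$V{\left(a,k \right)} = 1 + a$ ($V{\left(a,k \right)} = a + 1 = 1 + a$)
$- 559 Q{\left(-16 \right)} + \left(V{\left(1,3 \right)} + n{\left(4,0 \right)}\right)^{2} = \left(-559\right) \left(-16\right) + \left(\left(1 + 1\right) + \left(6 - 0\right)\right)^{2} = 8944 + \left(2 + \left(6 + 0\right)\right)^{2} = 8944 + \left(2 + 6\right)^{2} = 8944 + 8^{2} = 8944 + 64 = 9008$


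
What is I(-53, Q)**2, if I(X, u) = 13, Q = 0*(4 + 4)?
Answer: 169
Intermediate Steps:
Q = 0 (Q = 0*8 = 0)
I(-53, Q)**2 = 13**2 = 169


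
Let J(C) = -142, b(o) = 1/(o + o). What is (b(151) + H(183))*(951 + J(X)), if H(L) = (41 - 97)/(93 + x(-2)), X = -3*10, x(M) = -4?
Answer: -13609807/26878 ≈ -506.35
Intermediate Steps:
b(o) = 1/(2*o)
X = -30
H(L) = -56/89 (H(L) = (41 - 97)/(93 - 4) = -56/89)
(b(151) + H(183))*(951 + J(X)) = ((1/2)/151 - 56/89)*(951 - 142) = ((1/2)*(1/151) - 56/89)*809 = (1/302 - 56/89)*809 = -16823/26878*809 = -13609807/26878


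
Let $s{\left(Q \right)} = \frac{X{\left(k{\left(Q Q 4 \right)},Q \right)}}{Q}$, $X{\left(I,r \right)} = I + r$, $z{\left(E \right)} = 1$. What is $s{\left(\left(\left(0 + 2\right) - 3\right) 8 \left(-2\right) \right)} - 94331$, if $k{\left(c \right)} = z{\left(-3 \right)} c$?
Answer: $-94266$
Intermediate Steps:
$k{\left(c \right)} = c$ ($k{\left(c \right)} = 1 c = c$)
$s{\left(Q \right)} = \frac{Q + 4 Q^{2}}{Q}$ ($s{\left(Q \right)} = \frac{Q Q 4 + Q}{Q} = \frac{Q^{2} \cdot 4 + Q}{Q} = \frac{4 Q^{2} + Q}{Q} = \frac{Q + 4 Q^{2}}{Q}$)
$s{\left(\left(\left(0 + 2\right) - 3\right) 8 \left(-2\right) \right)} - 94331 = \left(1 + 4 \left(\left(0 + 2\right) - 3\right) 8 \left(-2\right)\right) - 94331 = \left(1 + 4 \left(2 - 3\right) 8 \left(-2\right)\right) - 94331 = \left(1 + 4 \left(-1\right) 8 \left(-2\right)\right) - 94331 = \left(1 + 4 \left(\left(-8\right) \left(-2\right)\right)\right) - 94331 = \left(1 + 4 \cdot 16\right) - 94331 = \left(1 + 64\right) - 94331 = 65 - 94331 = -94266$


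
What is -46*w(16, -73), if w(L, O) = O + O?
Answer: 6716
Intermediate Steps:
w(L, O) = 2*O
-46*w(16, -73) = -92*(-73) = -46*(-146) = 6716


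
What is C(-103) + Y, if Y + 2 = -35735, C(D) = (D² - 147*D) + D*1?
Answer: -10090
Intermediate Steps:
C(D) = D² - 146*D (C(D) = (D² - 147*D) + D = D² - 146*D)
Y = -35737 (Y = -2 - 35735 = -35737)
C(-103) + Y = -103*(-146 - 103) - 35737 = -103*(-249) - 35737 = 25647 - 35737 = -10090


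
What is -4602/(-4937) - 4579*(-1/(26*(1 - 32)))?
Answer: -18897311/3979222 ≈ -4.7490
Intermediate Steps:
-4602/(-4937) - 4579*(-1/(26*(1 - 32))) = -4602*(-1/4937) - 4579/((-26*(-31))) = 4602/4937 - 4579/806 = -18897311/3979222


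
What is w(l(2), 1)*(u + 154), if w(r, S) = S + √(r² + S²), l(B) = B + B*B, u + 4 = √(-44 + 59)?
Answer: (1 + √37)*(150 + √15) ≈ 1089.8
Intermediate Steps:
u = -4 + √15 (u = -4 + √(-44 + 59) = -4 + √15 ≈ -0.12702)
l(B) = B + B²
w(r, S) = S + √(S² + r²)
w(l(2), 1)*(u + 154) = (1 + √(1² + (2*(1 + 2))²))*((-4 + √15) + 154) = (1 + √(1 + (2*3)²))*(150 + √15) = (1 + √(1 + 6²))*(150 + √15) = (1 + √(1 + 36))*(150 + √15) = (1 + √37)*(150 + √15)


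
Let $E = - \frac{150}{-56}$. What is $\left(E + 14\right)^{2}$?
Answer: $\frac{218089}{784} \approx 278.17$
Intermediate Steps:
$E = \frac{75}{28}$ ($E = \left(-150\right) \left(- \frac{1}{56}\right) = \frac{75}{28} \approx 2.6786$)
$\left(E + 14\right)^{2} = \left(\frac{75}{28} + 14\right)^{2} = \left(\frac{467}{28}\right)^{2} = \frac{218089}{784}$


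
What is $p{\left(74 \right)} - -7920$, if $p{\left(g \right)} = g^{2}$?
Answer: $13396$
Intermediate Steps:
$p{\left(74 \right)} - -7920 = 74^{2} - -7920 = 5476 + 7920 = 13396$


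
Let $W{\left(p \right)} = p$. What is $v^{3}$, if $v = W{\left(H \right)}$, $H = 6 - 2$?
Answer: $64$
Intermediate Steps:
$H = 4$
$v = 4$
$v^{3} = 4^{3} = 64$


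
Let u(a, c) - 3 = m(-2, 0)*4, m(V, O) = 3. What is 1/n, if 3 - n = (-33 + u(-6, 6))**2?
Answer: -1/321 ≈ -0.0031153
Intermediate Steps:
u(a, c) = 15 (u(a, c) = 3 + 3*4 = 3 + 12 = 15)
n = -321 (n = 3 - (-33 + 15)**2 = 3 - 1*(-18)**2 = 3 - 1*324 = 3 - 324 = -321)
1/n = 1/(-321) = -1/321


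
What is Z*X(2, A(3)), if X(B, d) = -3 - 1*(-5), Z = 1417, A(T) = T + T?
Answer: 2834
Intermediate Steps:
A(T) = 2*T
X(B, d) = 2 (X(B, d) = -3 + 5 = 2)
Z*X(2, A(3)) = 1417*2 = 2834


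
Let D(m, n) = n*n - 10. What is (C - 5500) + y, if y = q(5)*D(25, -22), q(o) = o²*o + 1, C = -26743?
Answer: 27481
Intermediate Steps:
q(o) = 1 + o³ (q(o) = o³ + 1 = 1 + o³)
D(m, n) = -10 + n² (D(m, n) = n² - 10 = -10 + n²)
y = 59724 (y = (1 + 5³)*(-10 + (-22)²) = (1 + 125)*(-10 + 484) = 126*474 = 59724)
(C - 5500) + y = (-26743 - 5500) + 59724 = -32243 + 59724 = 27481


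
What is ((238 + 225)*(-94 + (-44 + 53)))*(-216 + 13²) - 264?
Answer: 1849421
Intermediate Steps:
((238 + 225)*(-94 + (-44 + 53)))*(-216 + 13²) - 264 = (463*(-94 + 9))*(-216 + 169) - 264 = (463*(-85))*(-47) - 264 = -39355*(-47) - 264 = 1849685 - 264 = 1849421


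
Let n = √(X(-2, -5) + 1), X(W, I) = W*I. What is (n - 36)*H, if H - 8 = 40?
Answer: -1728 + 48*√11 ≈ -1568.8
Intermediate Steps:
H = 48 (H = 8 + 40 = 48)
X(W, I) = I*W
n = √11 (n = √(-5*(-2) + 1) = √(10 + 1) = √11 ≈ 3.3166)
(n - 36)*H = (√11 - 36)*48 = (-36 + √11)*48 = -1728 + 48*√11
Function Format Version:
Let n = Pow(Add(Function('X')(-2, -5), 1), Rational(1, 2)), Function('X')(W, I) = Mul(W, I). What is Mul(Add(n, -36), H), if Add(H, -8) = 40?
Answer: Add(-1728, Mul(48, Pow(11, Rational(1, 2)))) ≈ -1568.8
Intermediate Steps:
H = 48 (H = Add(8, 40) = 48)
Function('X')(W, I) = Mul(I, W)
n = Pow(11, Rational(1, 2)) (n = Pow(Add(Mul(-5, -2), 1), Rational(1, 2)) = Pow(Add(10, 1), Rational(1, 2)) = Pow(11, Rational(1, 2)) ≈ 3.3166)
Mul(Add(n, -36), H) = Mul(Add(Pow(11, Rational(1, 2)), -36), 48) = Mul(Add(-36, Pow(11, Rational(1, 2))), 48) = Add(-1728, Mul(48, Pow(11, Rational(1, 2))))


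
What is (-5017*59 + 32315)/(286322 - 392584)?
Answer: 131844/53131 ≈ 2.4815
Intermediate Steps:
(-5017*59 + 32315)/(286322 - 392584) = (-296003 + 32315)/(-106262) = -263688*(-1/106262) = 131844/53131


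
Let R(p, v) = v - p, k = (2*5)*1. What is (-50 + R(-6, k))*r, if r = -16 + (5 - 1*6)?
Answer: 578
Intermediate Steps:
k = 10 (k = 10*1 = 10)
r = -17 (r = -16 + (5 - 6) = -16 - 1 = -17)
(-50 + R(-6, k))*r = (-50 + (10 - 1*(-6)))*(-17) = (-50 + (10 + 6))*(-17) = (-50 + 16)*(-17) = -34*(-17) = 578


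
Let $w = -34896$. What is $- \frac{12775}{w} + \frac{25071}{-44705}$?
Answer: $- \frac{303771241}{1560025680} \approx -0.19472$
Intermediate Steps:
$- \frac{12775}{w} + \frac{25071}{-44705} = - \frac{12775}{-34896} + \frac{25071}{-44705} = \left(-12775\right) \left(- \frac{1}{34896}\right) + 25071 \left(- \frac{1}{44705}\right) = \frac{12775}{34896} - \frac{25071}{44705} = - \frac{303771241}{1560025680}$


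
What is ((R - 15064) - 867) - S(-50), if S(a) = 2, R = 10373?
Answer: -5560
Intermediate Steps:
((R - 15064) - 867) - S(-50) = ((10373 - 15064) - 867) - 1*2 = (-4691 - 867) - 2 = -5558 - 2 = -5560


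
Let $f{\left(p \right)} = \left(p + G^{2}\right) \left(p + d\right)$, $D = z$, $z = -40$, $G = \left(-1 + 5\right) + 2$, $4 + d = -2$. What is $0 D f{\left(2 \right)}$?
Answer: $0$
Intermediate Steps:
$d = -6$ ($d = -4 - 2 = -6$)
$G = 6$ ($G = 4 + 2 = 6$)
$D = -40$
$f{\left(p \right)} = \left(-6 + p\right) \left(36 + p\right)$ ($f{\left(p \right)} = \left(p + 6^{2}\right) \left(p - 6\right) = \left(p + 36\right) \left(-6 + p\right) = \left(36 + p\right) \left(-6 + p\right) = \left(-6 + p\right) \left(36 + p\right)$)
$0 D f{\left(2 \right)} = 0 \left(-40\right) \left(-216 + 2^{2} + 30 \cdot 2\right) = 0 \left(-216 + 4 + 60\right) = 0 \left(-152\right) = 0$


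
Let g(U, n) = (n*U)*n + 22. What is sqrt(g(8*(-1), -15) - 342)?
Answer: 2*I*sqrt(530) ≈ 46.043*I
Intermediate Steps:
g(U, n) = 22 + U*n**2 (g(U, n) = (U*n)*n + 22 = U*n**2 + 22 = 22 + U*n**2)
sqrt(g(8*(-1), -15) - 342) = sqrt((22 + (8*(-1))*(-15)**2) - 342) = sqrt((22 - 8*225) - 342) = sqrt((22 - 1800) - 342) = sqrt(-1778 - 342) = sqrt(-2120) = 2*I*sqrt(530)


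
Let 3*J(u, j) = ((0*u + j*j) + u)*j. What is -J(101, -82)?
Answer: 186550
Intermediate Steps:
J(u, j) = j*(u + j²)/3 (J(u, j) = (((0*u + j*j) + u)*j)/3 = (((0 + j²) + u)*j)/3 = ((j² + u)*j)/3 = ((u + j²)*j)/3 = (j*(u + j²))/3 = j*(u + j²)/3)
-J(101, -82) = -(-82)*(101 + (-82)²)/3 = -(-82)*(101 + 6724)/3 = -(-82)*6825/3 = -1*(-186550) = 186550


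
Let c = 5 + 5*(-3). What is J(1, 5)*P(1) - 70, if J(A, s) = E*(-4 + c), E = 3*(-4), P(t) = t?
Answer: 98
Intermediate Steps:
c = -10 (c = 5 - 15 = -10)
E = -12
J(A, s) = 168 (J(A, s) = -12*(-4 - 10) = -12*(-14) = 168)
J(1, 5)*P(1) - 70 = 168*1 - 70 = 168 - 70 = 98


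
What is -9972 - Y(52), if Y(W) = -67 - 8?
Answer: -9897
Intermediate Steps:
Y(W) = -75
-9972 - Y(52) = -9972 - 1*(-75) = -9972 + 75 = -9897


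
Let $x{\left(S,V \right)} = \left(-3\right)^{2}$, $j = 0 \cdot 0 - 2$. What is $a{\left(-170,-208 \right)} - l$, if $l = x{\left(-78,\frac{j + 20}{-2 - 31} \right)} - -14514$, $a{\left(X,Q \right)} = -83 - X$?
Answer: $-14436$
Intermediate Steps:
$j = -2$ ($j = 0 - 2 = -2$)
$x{\left(S,V \right)} = 9$
$l = 14523$ ($l = 9 - -14514 = 9 + 14514 = 14523$)
$a{\left(-170,-208 \right)} - l = \left(-83 - -170\right) - 14523 = \left(-83 + 170\right) - 14523 = 87 - 14523 = -14436$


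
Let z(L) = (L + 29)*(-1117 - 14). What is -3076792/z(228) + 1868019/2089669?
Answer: 6972448340521/607397819223 ≈ 11.479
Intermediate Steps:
z(L) = -32799 - 1131*L (z(L) = (29 + L)*(-1131) = -32799 - 1131*L)
-3076792/z(228) + 1868019/2089669 = -3076792/(-32799 - 1131*228) + 1868019/2089669 = -3076792/(-32799 - 257868) + 1868019*(1/2089669) = -3076792/(-290667) + 1868019/2089669 = -3076792*(-1/290667) + 1868019/2089669 = 3076792/290667 + 1868019/2089669 = 6972448340521/607397819223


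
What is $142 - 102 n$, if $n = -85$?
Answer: $8812$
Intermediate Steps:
$142 - 102 n = 142 - -8670 = 142 + 8670 = 8812$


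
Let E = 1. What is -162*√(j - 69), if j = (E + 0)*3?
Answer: -162*I*√66 ≈ -1316.1*I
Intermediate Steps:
j = 3 (j = (1 + 0)*3 = 1*3 = 3)
-162*√(j - 69) = -162*√(3 - 69) = -162*I*√66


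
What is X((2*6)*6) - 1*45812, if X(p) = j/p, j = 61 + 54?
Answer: -3298349/72 ≈ -45810.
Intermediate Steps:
j = 115
X(p) = 115/p
X((2*6)*6) - 1*45812 = 115/(((2*6)*6)) - 1*45812 = 115/((12*6)) - 45812 = 115/72 - 45812 = -3298349/72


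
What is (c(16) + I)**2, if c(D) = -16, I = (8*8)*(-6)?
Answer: 160000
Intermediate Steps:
I = -384 (I = 64*(-6) = -384)
(c(16) + I)**2 = (-16 - 384)**2 = (-400)**2 = 160000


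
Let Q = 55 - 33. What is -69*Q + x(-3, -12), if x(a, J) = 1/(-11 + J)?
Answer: -34915/23 ≈ -1518.0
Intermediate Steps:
Q = 22
-69*Q + x(-3, -12) = -69*22 + 1/(-11 - 12) = -1518 + 1/(-23) = -1518 - 1/23 = -34915/23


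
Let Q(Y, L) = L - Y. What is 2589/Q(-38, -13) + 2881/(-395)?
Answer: 190126/1975 ≈ 96.266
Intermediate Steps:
2589/Q(-38, -13) + 2881/(-395) = 2589/(-13 - 1*(-38)) + 2881/(-395) = 2589/(-13 + 38) + 2881*(-1/395) = 2589/25 - 2881/395 = 190126/1975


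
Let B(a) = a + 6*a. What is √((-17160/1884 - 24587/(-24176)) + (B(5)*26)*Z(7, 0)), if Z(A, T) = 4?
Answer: √3270266466576693/948908 ≈ 60.265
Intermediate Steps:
B(a) = 7*a
√((-17160/1884 - 24587/(-24176)) + (B(5)*26)*Z(7, 0)) = √((-17160/1884 - 24587/(-24176)) + ((7*5)*26)*4) = √((-17160*1/1884 - 24587*(-1/24176)) + (35*26)*4) = √((-1430/157 + 24587/24176) + 910*4) = √(-30711521/3795632 + 3640) = √(13785388959/3795632) = √3270266466576693/948908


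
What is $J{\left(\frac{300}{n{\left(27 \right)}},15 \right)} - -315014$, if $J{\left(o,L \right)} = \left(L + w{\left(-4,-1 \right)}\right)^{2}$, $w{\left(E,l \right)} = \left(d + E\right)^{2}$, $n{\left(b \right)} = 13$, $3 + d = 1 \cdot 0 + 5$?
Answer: $315375$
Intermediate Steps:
$d = 2$ ($d = -3 + \left(1 \cdot 0 + 5\right) = -3 + \left(0 + 5\right) = -3 + 5 = 2$)
$w{\left(E,l \right)} = \left(2 + E\right)^{2}$
$J{\left(o,L \right)} = \left(4 + L\right)^{2}$ ($J{\left(o,L \right)} = \left(L + \left(2 - 4\right)^{2}\right)^{2} = \left(L + \left(-2\right)^{2}\right)^{2} = \left(L + 4\right)^{2} = \left(4 + L\right)^{2}$)
$J{\left(\frac{300}{n{\left(27 \right)}},15 \right)} - -315014 = \left(4 + 15\right)^{2} - -315014 = 19^{2} + 315014 = 361 + 315014 = 315375$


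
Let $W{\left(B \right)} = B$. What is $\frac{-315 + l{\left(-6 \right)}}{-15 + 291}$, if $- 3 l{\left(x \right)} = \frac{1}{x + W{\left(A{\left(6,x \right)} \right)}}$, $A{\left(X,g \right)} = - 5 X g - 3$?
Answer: $- \frac{40399}{35397} \approx -1.1413$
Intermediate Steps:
$A{\left(X,g \right)} = -3 - 5 X g$ ($A{\left(X,g \right)} = - 5 X g - 3 = -3 - 5 X g$)
$l{\left(x \right)} = - \frac{1}{3 \left(-3 - 29 x\right)}$ ($l{\left(x \right)} = - \frac{1}{3 \left(x - \left(3 + 30 x\right)\right)} = - \frac{1}{3 \left(-3 - 29 x\right)}$)
$\frac{-315 + l{\left(-6 \right)}}{-15 + 291} = \frac{-315 + \frac{1}{3 \left(3 + 29 \left(-6\right)\right)}}{-15 + 291} = \frac{-315 + \frac{1}{3 \left(3 - 174\right)}}{276} = \left(-315 + \frac{1}{3 \left(-171\right)}\right) \frac{1}{276} = \left(-315 + \frac{1}{3} \left(- \frac{1}{171}\right)\right) \frac{1}{276} = \left(-315 - \frac{1}{513}\right) \frac{1}{276} = \left(- \frac{161596}{513}\right) \frac{1}{276} = - \frac{40399}{35397}$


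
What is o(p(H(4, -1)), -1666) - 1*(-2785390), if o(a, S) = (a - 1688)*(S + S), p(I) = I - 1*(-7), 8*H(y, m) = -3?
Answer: 16775463/2 ≈ 8.3877e+6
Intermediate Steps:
H(y, m) = -3/8 (H(y, m) = (⅛)*(-3) = -3/8)
p(I) = 7 + I (p(I) = I + 7 = 7 + I)
o(a, S) = 2*S*(-1688 + a) (o(a, S) = (-1688 + a)*(2*S) = 2*S*(-1688 + a))
o(p(H(4, -1)), -1666) - 1*(-2785390) = 2*(-1666)*(-1688 + (7 - 3/8)) - 1*(-2785390) = 2*(-1666)*(-1688 + 53/8) + 2785390 = 2*(-1666)*(-13451/8) + 2785390 = 11204683/2 + 2785390 = 16775463/2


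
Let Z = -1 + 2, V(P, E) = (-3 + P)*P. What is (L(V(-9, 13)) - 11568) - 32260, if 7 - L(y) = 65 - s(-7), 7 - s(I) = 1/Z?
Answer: -43880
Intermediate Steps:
V(P, E) = P*(-3 + P)
Z = 1
s(I) = 6 (s(I) = 7 - 1/1 = 7 - 1*1 = 7 - 1 = 6)
L(y) = -52 (L(y) = 7 - (65 - 1*6) = 7 - (65 - 6) = 7 - 1*59 = 7 - 59 = -52)
(L(V(-9, 13)) - 11568) - 32260 = (-52 - 11568) - 32260 = -11620 - 32260 = -43880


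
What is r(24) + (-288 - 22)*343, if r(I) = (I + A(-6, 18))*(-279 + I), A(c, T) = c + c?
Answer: -109390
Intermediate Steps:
A(c, T) = 2*c
r(I) = (-279 + I)*(-12 + I) (r(I) = (I + 2*(-6))*(-279 + I) = (I - 12)*(-279 + I) = (-12 + I)*(-279 + I) = (-279 + I)*(-12 + I))
r(24) + (-288 - 22)*343 = (3348 + 24² - 291*24) + (-288 - 22)*343 = (3348 + 576 - 6984) - 310*343 = -3060 - 106330 = -109390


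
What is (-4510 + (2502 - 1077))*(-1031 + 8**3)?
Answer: 1601115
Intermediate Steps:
(-4510 + (2502 - 1077))*(-1031 + 8**3) = (-4510 + 1425)*(-1031 + 512) = -3085*(-519) = 1601115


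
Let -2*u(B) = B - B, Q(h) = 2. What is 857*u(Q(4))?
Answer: 0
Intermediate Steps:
u(B) = 0 (u(B) = -(B - B)/2 = -½*0 = 0)
857*u(Q(4)) = 857*0 = 0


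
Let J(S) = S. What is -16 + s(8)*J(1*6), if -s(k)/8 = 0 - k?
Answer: 368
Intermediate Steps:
s(k) = 8*k (s(k) = -8*(0 - k) = -(-8)*k = 8*k)
-16 + s(8)*J(1*6) = -16 + (8*8)*(1*6) = -16 + 64*6 = -16 + 384 = 368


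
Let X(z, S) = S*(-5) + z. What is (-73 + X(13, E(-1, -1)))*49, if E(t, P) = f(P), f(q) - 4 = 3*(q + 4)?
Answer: -6125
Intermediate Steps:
f(q) = 16 + 3*q (f(q) = 4 + 3*(q + 4) = 4 + 3*(4 + q) = 4 + (12 + 3*q) = 16 + 3*q)
E(t, P) = 16 + 3*P
X(z, S) = z - 5*S (X(z, S) = -5*S + z = z - 5*S)
(-73 + X(13, E(-1, -1)))*49 = (-73 + (13 - 5*(16 + 3*(-1))))*49 = (-73 + (13 - 5*(16 - 3)))*49 = (-73 + (13 - 5*13))*49 = (-73 + (13 - 65))*49 = (-73 - 52)*49 = -125*49 = -6125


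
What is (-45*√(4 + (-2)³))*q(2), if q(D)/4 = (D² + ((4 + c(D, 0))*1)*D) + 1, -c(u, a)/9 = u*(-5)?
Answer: -69480*I ≈ -69480.0*I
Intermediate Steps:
c(u, a) = 45*u (c(u, a) = -9*u*(-5) = -(-45)*u = 45*u)
q(D) = 4 + 4*D² + 4*D*(4 + 45*D) (q(D) = 4*((D² + ((4 + 45*D)*1)*D) + 1) = 4*((D² + (4 + 45*D)*D) + 1) = 4*((D² + D*(4 + 45*D)) + 1) = 4*(1 + D² + D*(4 + 45*D)) = 4 + 4*D² + 4*D*(4 + 45*D))
(-45*√(4 + (-2)³))*q(2) = (-45*√(4 + (-2)³))*(4 + 16*2 + 184*2²) = (-45*√(4 - 8))*(4 + 32 + 184*4) = (-90*I)*(4 + 32 + 736) = -90*I*772 = -69480*I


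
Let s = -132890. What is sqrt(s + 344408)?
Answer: 3*sqrt(23502) ≈ 459.91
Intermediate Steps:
sqrt(s + 344408) = sqrt(-132890 + 344408) = sqrt(211518) = 3*sqrt(23502)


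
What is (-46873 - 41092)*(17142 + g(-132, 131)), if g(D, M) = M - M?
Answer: -1507896030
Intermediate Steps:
g(D, M) = 0
(-46873 - 41092)*(17142 + g(-132, 131)) = (-46873 - 41092)*(17142 + 0) = -87965*17142 = -1507896030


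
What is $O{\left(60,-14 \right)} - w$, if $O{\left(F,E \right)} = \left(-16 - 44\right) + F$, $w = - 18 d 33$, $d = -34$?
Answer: $-20196$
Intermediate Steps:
$w = 20196$ ($w = \left(-18\right) \left(-34\right) 33 = 612 \cdot 33 = 20196$)
$O{\left(F,E \right)} = -60 + F$
$O{\left(60,-14 \right)} - w = \left(-60 + 60\right) - 20196 = 0 - 20196 = -20196$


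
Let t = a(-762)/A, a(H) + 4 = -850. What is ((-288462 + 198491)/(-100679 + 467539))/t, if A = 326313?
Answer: 322623153/3442840 ≈ 93.708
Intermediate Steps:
a(H) = -854 (a(H) = -4 - 850 = -854)
t = -854/326313 ≈ -0.0026171
((-288462 + 198491)/(-100679 + 467539))/t = ((-288462 + 198491)/(-100679 + 467539))/(-854/326313) = -89971/366860*(-326313/854) = 322623153/3442840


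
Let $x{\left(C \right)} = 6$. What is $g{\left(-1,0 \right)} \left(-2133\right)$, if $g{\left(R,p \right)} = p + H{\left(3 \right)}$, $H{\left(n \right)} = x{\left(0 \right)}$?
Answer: $-12798$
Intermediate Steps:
$H{\left(n \right)} = 6$
$g{\left(R,p \right)} = 6 + p$ ($g{\left(R,p \right)} = p + 6 = 6 + p$)
$g{\left(-1,0 \right)} \left(-2133\right) = \left(6 + 0\right) \left(-2133\right) = 6 \left(-2133\right) = -12798$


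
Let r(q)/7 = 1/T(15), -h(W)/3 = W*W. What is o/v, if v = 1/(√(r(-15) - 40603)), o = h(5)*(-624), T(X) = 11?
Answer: 46800*I*√4912886/11 ≈ 9.4302e+6*I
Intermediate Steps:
h(W) = -3*W² (h(W) = -3*W*W = -3*W²)
r(q) = 7/11
o = 46800 (o = -3*5²*(-624) = -3*25*(-624) = -75*(-624) = 46800)
v = -I*√4912886/446626 (v = 1/(√(7/11 - 40603)) = 1/(√(-446626/11)) = 1/(I*√4912886/11) = -I*√4912886/446626 ≈ -0.0049628*I)
o/v = 46800/((-I*√4912886/446626)) = 46800*(I*√4912886/11) = 46800*I*√4912886/11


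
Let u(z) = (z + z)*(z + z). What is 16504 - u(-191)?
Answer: -129420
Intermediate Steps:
u(z) = 4*z² (u(z) = (2*z)*(2*z) = 4*z²)
16504 - u(-191) = 16504 - 4*(-191)² = 16504 - 4*36481 = 16504 - 1*145924 = 16504 - 145924 = -129420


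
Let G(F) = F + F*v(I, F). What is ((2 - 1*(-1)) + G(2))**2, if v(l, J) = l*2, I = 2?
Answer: 169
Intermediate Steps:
v(l, J) = 2*l
G(F) = 5*F (G(F) = F + F*(2*2) = F + F*4 = F + 4*F = 5*F)
((2 - 1*(-1)) + G(2))**2 = ((2 - 1*(-1)) + 5*2)**2 = ((2 + 1) + 10)**2 = (3 + 10)**2 = 13**2 = 169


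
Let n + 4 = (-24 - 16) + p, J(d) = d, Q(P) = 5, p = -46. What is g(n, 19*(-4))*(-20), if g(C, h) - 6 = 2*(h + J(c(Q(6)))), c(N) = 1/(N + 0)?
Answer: 2912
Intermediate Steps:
c(N) = 1/N
n = -90 (n = -4 + ((-24 - 16) - 46) = -4 + (-40 - 46) = -4 - 86 = -90)
g(C, h) = 32/5 + 2*h (g(C, h) = 6 + 2*(h + 1/5) = 6 + 2*(h + ⅕) = 6 + 2*(⅕ + h) = 6 + (⅖ + 2*h) = 32/5 + 2*h)
g(n, 19*(-4))*(-20) = (32/5 + 2*(19*(-4)))*(-20) = (32/5 + 2*(-76))*(-20) = (32/5 - 152)*(-20) = -728/5*(-20) = 2912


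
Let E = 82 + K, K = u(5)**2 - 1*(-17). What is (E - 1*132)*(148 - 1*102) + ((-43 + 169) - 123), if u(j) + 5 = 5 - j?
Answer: -365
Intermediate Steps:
u(j) = -j (u(j) = -5 + (5 - j) = -j)
K = 42 (K = (-1*5)**2 - 1*(-17) = (-5)**2 + 17 = 25 + 17 = 42)
E = 124 (E = 82 + 42 = 124)
(E - 1*132)*(148 - 1*102) + ((-43 + 169) - 123) = (124 - 1*132)*(148 - 1*102) + ((-43 + 169) - 123) = (124 - 132)*(148 - 102) + (126 - 123) = -8*46 + 3 = -368 + 3 = -365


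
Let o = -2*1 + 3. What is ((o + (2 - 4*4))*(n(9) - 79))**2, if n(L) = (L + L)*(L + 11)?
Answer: 13344409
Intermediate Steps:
o = 1 (o = -2 + 3 = 1)
n(L) = 2*L*(11 + L) (n(L) = (2*L)*(11 + L) = 2*L*(11 + L))
((o + (2 - 4*4))*(n(9) - 79))**2 = ((1 + (2 - 4*4))*(2*9*(11 + 9) - 79))**2 = ((1 + (2 - 16))*(2*9*20 - 79))**2 = ((1 - 14)*(360 - 79))**2 = (-13*281)**2 = (-3653)**2 = 13344409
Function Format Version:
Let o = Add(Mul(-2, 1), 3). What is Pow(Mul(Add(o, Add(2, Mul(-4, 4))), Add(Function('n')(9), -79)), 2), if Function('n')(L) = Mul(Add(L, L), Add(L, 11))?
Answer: 13344409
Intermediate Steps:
o = 1 (o = Add(-2, 3) = 1)
Function('n')(L) = Mul(2, L, Add(11, L)) (Function('n')(L) = Mul(Mul(2, L), Add(11, L)) = Mul(2, L, Add(11, L)))
Pow(Mul(Add(o, Add(2, Mul(-4, 4))), Add(Function('n')(9), -79)), 2) = Pow(Mul(Add(1, Add(2, Mul(-4, 4))), Add(Mul(2, 9, Add(11, 9)), -79)), 2) = Pow(Mul(Add(1, Add(2, -16)), Add(Mul(2, 9, 20), -79)), 2) = Pow(Mul(Add(1, -14), Add(360, -79)), 2) = Pow(Mul(-13, 281), 2) = Pow(-3653, 2) = 13344409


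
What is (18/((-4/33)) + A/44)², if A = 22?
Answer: 21904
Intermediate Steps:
(18/((-4/33)) + A/44)² = (18/((-4/33)) + 22/44)² = (18/((-4*1/33)) + 22*(1/44))² = (18/(-4/33) + ½)² = (18*(-33/4) + ½)² = (-297/2 + ½)² = (-148)² = 21904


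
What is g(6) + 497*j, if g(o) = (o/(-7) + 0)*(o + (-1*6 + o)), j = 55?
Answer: 191309/7 ≈ 27330.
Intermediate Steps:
g(o) = -o*(-6 + 2*o)/7 (g(o) = (o*(-⅐) + 0)*(o + (-6 + o)) = (-o/7 + 0)*(-6 + 2*o) = (-o/7)*(-6 + 2*o) = -o*(-6 + 2*o)/7)
g(6) + 497*j = (2/7)*6*(3 - 1*6) + 497*55 = (2/7)*6*(3 - 6) + 27335 = (2/7)*6*(-3) + 27335 = -36/7 + 27335 = 191309/7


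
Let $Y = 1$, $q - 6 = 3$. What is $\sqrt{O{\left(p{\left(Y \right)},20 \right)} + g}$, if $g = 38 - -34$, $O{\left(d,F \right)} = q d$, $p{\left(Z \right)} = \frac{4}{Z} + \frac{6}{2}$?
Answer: $3 \sqrt{15} \approx 11.619$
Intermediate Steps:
$q = 9$ ($q = 6 + 3 = 9$)
$p{\left(Z \right)} = 3 + \frac{4}{Z}$ ($p{\left(Z \right)} = \frac{4}{Z} + 6 \cdot \frac{1}{2} = \frac{4}{Z} + 3 = 3 + \frac{4}{Z}$)
$O{\left(d,F \right)} = 9 d$
$g = 72$ ($g = 38 + 34 = 72$)
$\sqrt{O{\left(p{\left(Y \right)},20 \right)} + g} = \sqrt{9 \left(3 + \frac{4}{1}\right) + 72} = \sqrt{9 \left(3 + 4 \cdot 1\right) + 72} = \sqrt{9 \left(3 + 4\right) + 72} = \sqrt{9 \cdot 7 + 72} = \sqrt{63 + 72} = \sqrt{135} = 3 \sqrt{15}$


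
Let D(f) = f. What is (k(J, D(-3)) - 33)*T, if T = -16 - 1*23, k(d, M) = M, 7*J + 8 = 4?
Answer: 1404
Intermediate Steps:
J = -4/7 (J = -8/7 + (⅐)*4 = -8/7 + 4/7 = -4/7 ≈ -0.57143)
T = -39 (T = -16 - 23 = -39)
(k(J, D(-3)) - 33)*T = (-3 - 33)*(-39) = -36*(-39) = 1404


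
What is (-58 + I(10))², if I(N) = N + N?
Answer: 1444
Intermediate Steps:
I(N) = 2*N
(-58 + I(10))² = (-58 + 2*10)² = (-58 + 20)² = (-38)² = 1444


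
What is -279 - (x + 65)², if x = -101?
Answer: -1575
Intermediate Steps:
-279 - (x + 65)² = -279 - (-101 + 65)² = -279 - 1*(-36)² = -279 - 1*1296 = -279 - 1296 = -1575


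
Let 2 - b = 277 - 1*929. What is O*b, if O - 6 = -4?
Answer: 1308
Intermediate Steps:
b = 654 (b = 2 - (277 - 1*929) = 2 - (277 - 929) = 2 - 1*(-652) = 2 + 652 = 654)
O = 2 (O = 6 - 4 = 2)
O*b = 2*654 = 1308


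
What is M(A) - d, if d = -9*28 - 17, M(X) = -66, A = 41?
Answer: 203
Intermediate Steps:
d = -269 (d = -252 - 17 = -269)
M(A) - d = -66 - 1*(-269) = -66 + 269 = 203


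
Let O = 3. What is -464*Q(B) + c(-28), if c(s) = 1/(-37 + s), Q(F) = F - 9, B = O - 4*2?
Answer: 422239/65 ≈ 6496.0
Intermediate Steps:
B = -5 (B = 3 - 4*2 = 3 - 8 = -5)
Q(F) = -9 + F
-464*Q(B) + c(-28) = -464*(-9 - 5) + 1/(-37 - 28) = -464*(-14) + 1/(-65) = 6496 - 1/65 = 422239/65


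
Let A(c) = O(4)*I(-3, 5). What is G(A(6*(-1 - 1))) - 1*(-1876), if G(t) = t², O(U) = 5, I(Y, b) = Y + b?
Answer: 1976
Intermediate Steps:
A(c) = 10 (A(c) = 5*(-3 + 5) = 5*2 = 10)
G(A(6*(-1 - 1))) - 1*(-1876) = 10² - 1*(-1876) = 100 + 1876 = 1976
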